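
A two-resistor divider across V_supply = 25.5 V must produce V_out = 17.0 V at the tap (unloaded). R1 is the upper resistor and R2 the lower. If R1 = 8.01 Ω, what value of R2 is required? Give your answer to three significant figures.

R2 ≈ 16.0 Ω

Required fraction k = V_out/V_supply = 0.6667.
Rearranging, R2 = R1·k/(1−k) = 8.01 × 2.000 = 16.02 Ω.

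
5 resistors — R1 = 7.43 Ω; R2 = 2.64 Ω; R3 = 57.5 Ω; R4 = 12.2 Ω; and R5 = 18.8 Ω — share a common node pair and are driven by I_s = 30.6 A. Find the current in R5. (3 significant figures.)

ΣG = 1/7.43 + 1/2.64 + 1/57.5 + 1/12.2 + 1/18.8 = 0.6659.
R5 takes the fraction G_k/ΣG = 0.05319/0.6659 = 0.07988, so I = 30.6 × 0.07988 = 2.444 A.

I ≈ 2.44 A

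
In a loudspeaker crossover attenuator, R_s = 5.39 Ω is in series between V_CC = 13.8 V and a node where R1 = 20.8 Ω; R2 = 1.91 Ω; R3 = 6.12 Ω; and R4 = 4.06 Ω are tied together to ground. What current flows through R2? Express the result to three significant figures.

I ≈ 1.15 A

Combine the parallel branches: R_p = (1/20.8 + 1/1.91 + 1/6.12 + 1/4.06)⁻¹ = 1.019 Ω.
Node voltage V_A = V_CC · R_p/(R_s + R_p) = 13.8 × 0.1590 = 2.194 V.
I(R2) = V_A / R2 = 2.194/1.91 = 1.149 A.
(Equivalently: I_total = 2.153 A, then current-divider fraction G_k/ΣG = 0.5335.)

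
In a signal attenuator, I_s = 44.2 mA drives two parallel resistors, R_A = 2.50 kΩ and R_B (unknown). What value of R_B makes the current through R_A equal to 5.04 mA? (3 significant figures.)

In a two-way split, I_A/I_s = R_B/(R_A + R_B).
With f = 0.1140, R_B = R_A · f/(1−f) = 2.50 × 0.1287 = 0.3218 kΩ.

R_B ≈ 0.322 kΩ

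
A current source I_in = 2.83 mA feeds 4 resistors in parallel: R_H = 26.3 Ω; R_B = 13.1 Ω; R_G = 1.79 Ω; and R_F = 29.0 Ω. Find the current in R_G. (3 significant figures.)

I ≈ 2.23 mA

Total conductance ΣG = 1/26.3 + 1/13.1 + 1/1.79 + 1/29.0 = 0.7075 (units of 1/Ω).
By the current-divider rule, I = I_in · G_k/ΣG = 2.83 × 0.7896 = 2.235 mA.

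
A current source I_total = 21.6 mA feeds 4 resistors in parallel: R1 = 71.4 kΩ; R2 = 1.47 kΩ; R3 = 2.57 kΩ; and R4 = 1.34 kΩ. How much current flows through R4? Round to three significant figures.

I ≈ 8.81 mA

ΣG = 1/71.4 + 1/1.47 + 1/2.57 + 1/1.34 = 1.830.
By the current-divider rule, I = I_total · G_k/ΣG = 21.6 × 0.4079 = 8.810 mA.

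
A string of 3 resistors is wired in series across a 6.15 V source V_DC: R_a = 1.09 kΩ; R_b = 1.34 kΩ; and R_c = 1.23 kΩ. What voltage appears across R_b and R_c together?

V ≈ 4.32 V

ΣR = 1.09 + 1.34 + 1.23 = 3.660 kΩ.
R_{R_b..R_c} = 1.34 + 1.23 = 2.570 kΩ.
Voltage divider: V = V_DC · (2.570 / 3.660) = 6.15 × 0.7022 = 4.318 V.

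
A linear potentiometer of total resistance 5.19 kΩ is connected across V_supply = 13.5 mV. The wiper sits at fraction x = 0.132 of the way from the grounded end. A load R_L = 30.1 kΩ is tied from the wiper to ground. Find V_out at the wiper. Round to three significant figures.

Lower segment x·R_p = 0.6851 kΩ; upper segment (1−x)·R_p = 4.505 kΩ.
Lower segment in parallel with the load: 0.6851 ‖ 30.1 = 0.6698 kΩ.
Then V_out = V_supply · 0.6698/(4.505 + 0.6698) = 1.747 mV.

V_out ≈ 1.75 mV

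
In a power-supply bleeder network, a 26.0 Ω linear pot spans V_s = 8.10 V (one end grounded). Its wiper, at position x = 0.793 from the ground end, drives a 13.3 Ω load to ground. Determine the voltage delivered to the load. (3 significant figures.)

The pot divides into 5.382 Ω above the wiper and 20.62 Ω below.
(x·R_p) ‖ R_L = 8.085 Ω.
Loaded-divider output: V_out = 8.10 × 0.6003 = 4.863 V.
(Unloaded: V_out = x·V_s = 6.42 V.)

V_out ≈ 4.86 V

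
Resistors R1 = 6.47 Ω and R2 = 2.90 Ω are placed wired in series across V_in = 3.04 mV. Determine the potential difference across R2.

V ≈ 0.941 mV

ΣR = 6.47 + 2.90 = 9.370 Ω.
By the voltage-divider rule, V = 3.04 × 2.900/9.370 = 0.9409 mV.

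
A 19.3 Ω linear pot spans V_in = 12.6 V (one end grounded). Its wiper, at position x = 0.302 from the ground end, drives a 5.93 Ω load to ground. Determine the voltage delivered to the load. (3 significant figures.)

V_out ≈ 2.26 V

Lower segment x·R_p = 5.829 Ω; upper segment (1−x)·R_p = 13.47 Ω.
(x·R_p) ‖ R_L = 2.939 Ω.
Loaded-divider output: V_out = 12.6 × 0.1791 = 2.257 V.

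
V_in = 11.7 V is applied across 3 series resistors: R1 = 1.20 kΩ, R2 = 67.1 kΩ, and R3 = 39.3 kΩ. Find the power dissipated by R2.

P ≈ 0.793 mW

ΣR = 107.6 kΩ → I = 11.7/107.6 = 0.1087 mA.
P(R2) = I²·R2 = (0.1087)² × 67.1 = 0.7934 mW.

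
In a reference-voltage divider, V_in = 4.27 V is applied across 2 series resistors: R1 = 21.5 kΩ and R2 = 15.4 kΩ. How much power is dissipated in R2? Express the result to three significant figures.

ΣR = 36.90 kΩ → I = 4.27/36.90 = 0.1157 mA.
P(R2) = I²·R2 = (0.1157)² × 15.4 = 0.2062 mW.

P ≈ 0.206 mW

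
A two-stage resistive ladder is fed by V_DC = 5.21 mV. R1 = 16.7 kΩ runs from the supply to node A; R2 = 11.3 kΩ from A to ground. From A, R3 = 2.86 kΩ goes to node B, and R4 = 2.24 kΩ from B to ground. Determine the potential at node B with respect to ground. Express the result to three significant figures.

V_B ≈ 0.398 mV

Looking into the second stage from A: R3 + R4 = 5.100 kΩ appears in parallel with R2.
Effective lower resistance at A: R2 ‖ 5.100 = 3.514 kΩ.
V_A = 5.21 × 3.514/(16.7 + 3.514) = 0.9057 mV.
Stage 2 is unloaded, so V_B = V_A · R4/(R3+R4) = 0.9057 × 2.24/5.100 = 0.3978 mV.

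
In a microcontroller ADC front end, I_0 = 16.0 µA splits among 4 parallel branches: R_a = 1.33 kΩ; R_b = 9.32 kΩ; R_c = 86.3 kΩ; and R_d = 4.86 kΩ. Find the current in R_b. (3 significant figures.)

ΣG = 1/1.33 + 1/9.32 + 1/86.3 + 1/4.86 = 1.077.
By the current-divider rule, I = I_0 · G_k/ΣG = 16.0 × 0.09967 = 1.595 µA.

I ≈ 1.59 µA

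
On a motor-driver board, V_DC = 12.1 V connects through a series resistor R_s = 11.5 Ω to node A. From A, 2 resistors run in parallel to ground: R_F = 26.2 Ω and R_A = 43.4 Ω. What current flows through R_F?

I ≈ 0.271 A

Parallel bank: R_p = 1/(1/26.2 + 1/43.4) = 16.34 Ω.
V_A by voltage divider: V_A = 12.1 × 16.34/(11.5 + 16.34) = 7.101 V.
Branch current I = V_A/R_F = 7.101/26.2 = 0.2710 A.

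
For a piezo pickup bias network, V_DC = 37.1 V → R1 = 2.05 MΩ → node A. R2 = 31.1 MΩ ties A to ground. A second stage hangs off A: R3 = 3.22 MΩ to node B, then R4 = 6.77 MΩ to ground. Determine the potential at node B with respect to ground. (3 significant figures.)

Node A sees R2 in parallel with the series input of stage 2, R3 + R4 = 9.990 MΩ.
R2 ‖ (R3+R4) = 7.561 MΩ.
V_A = 37.1 × 7.561/(2.05 + 7.561) = 29.19 V.
Stage 2 is unloaded, so V_B = V_A · R4/(R3+R4) = 29.19 × 6.77/9.990 = 19.78 V.

V_B ≈ 19.8 V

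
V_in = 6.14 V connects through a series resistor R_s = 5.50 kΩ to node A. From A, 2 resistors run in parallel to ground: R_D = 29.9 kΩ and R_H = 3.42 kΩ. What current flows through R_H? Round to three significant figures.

Equivalent of the parallel group: R_p = 3.069 kΩ.
Node voltage V_A = V_in · R_p/(R_s + R_p) = 6.14 × 0.3581 = 2.199 V.
I(R_H) = V_A / R_H = 2.199/3.42 = 0.6430 mA.

I ≈ 0.643 mA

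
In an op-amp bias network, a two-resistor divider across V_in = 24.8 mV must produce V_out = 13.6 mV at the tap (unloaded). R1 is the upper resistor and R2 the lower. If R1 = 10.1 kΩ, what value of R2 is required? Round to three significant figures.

V_out/V_in = R2/(R1+R2) = 0.5484.
So R2 = R1 · V_out/(V_in − V_out) = 10.1 × 13.6/(24.8 − 13.6) = 10.1 × 1.214 = 12.26 kΩ.

R2 ≈ 12.3 kΩ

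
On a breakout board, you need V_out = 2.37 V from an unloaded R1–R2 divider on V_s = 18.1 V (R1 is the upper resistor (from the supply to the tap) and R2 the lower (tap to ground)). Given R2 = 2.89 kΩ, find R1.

V_out/V_s = R2/(R1+R2) = 0.1309.
Rearranging, R1 = R2·(1−k)/k = 2.89 × 6.637 = 19.18 kΩ.

R1 ≈ 19.2 kΩ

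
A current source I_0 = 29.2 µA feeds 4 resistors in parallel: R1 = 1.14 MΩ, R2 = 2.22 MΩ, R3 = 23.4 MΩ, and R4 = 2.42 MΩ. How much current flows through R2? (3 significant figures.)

ΣG = 1/1.14 + 1/2.22 + 1/23.4 + 1/2.42 = 1.784.
R2 takes the fraction G_k/ΣG = 0.4505/1.784 = 0.2526, so I = 29.2 × 0.2526 = 7.374 µA.

I ≈ 7.37 µA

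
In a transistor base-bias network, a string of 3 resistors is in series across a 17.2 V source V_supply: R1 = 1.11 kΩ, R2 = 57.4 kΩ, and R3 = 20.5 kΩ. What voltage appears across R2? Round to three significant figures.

V ≈ 12.5 V

ΣR = 1.11 + 57.4 + 20.5 = 79.01 kΩ.
Voltage divider: V = V_supply · (57.40 / 79.01) = 17.2 × 0.7265 = 12.50 V.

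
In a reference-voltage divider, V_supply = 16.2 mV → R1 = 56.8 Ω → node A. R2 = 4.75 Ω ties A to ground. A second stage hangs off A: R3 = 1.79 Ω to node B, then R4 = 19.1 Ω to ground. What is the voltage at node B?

The second stage (R3 + R4 = 20.89 Ω) loads node A in parallel with R2.
R2 ‖ (R3+R4) = 3.870 Ω.
So V_A = 16.2 × 0.06379 = 1.033 mV.
Then the unloaded second divider: V_B = V_A × R4/(R3+R4) = 1.033 × 0.9143 = 0.9448 mV.

V_B ≈ 0.945 mV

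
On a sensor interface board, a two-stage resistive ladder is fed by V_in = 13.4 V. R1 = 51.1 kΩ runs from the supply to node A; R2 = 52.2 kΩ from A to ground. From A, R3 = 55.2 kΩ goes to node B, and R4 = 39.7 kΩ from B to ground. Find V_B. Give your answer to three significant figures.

V_B ≈ 2.23 V

Looking into the second stage from A: R3 + R4 = 94.90 kΩ appears in parallel with R2.
Effective lower resistance at A: R2 ‖ 94.90 = 33.68 kΩ.
First divider: V_A = V_in · 33.68/(51.1 + 33.68) = 5.323 V.
V_B = V_A × 0.4183 = 2.227 V.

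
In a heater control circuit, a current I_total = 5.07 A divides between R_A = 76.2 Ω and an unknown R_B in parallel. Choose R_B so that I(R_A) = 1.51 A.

R_B ≈ 32.3 Ω

In a two-way split, I_A/I_total = R_B/(R_A + R_B).
1.51/5.07 = R_B/(R_A + R_B) → R_B = R_A · (0.2978)/(1 − 0.2978) = 76.2 × 0.4242 = 32.32 Ω.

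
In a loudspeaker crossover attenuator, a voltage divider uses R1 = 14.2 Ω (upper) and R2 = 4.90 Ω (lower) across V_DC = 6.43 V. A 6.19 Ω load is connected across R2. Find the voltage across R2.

R2 ‖ R_L = (4.90 × 6.19)/(4.90 + 6.19) = 2.735 Ω.
Now apply the divider: V_out = 6.43 × 0.1615 = 1.038 V.

V_out ≈ 1.04 V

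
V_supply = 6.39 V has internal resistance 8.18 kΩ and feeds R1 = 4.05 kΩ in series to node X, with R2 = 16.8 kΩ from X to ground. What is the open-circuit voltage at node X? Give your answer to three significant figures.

V_th ≈ 3.70 V

R1' = 8.18 + 4.05 = 12.23 kΩ (source resistance + R1).
Open-circuit (no load on X): V_th = V_supply · R2/(R1' + R2) = 6.39 × 16.8/(12.23 + 16.8) = 3.698 V.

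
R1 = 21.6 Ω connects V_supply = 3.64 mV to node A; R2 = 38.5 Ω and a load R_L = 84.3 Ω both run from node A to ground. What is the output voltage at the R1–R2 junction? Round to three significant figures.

R2 ‖ R_L = (38.5 × 84.3)/(38.5 + 84.3) = 26.43 Ω.
Now apply the divider: V_out = 3.64 × 0.5503 = 2.003 mV.

V_out ≈ 2.00 mV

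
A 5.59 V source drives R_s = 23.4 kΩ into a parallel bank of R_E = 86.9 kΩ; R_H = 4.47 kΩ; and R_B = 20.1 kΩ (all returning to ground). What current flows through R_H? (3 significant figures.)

Combine the parallel branches: R_p = (1/86.9 + 1/4.47 + 1/20.1)⁻¹ = 3.509 kΩ.
V_A by voltage divider: V_A = 5.59 × 3.509/(23.4 + 3.509) = 0.7290 V.
I(R_H) = V_A / R_H = 0.7290/4.47 = 0.1631 mA.

I ≈ 0.163 mA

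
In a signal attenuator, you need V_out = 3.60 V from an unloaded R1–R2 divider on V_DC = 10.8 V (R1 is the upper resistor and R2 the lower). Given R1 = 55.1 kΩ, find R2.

Required fraction k = V_out/V_DC = 0.3333.
Rearranging, R2 = R1·k/(1−k) = 55.1 × 0.5000 = 27.55 kΩ.

R2 ≈ 27.5 kΩ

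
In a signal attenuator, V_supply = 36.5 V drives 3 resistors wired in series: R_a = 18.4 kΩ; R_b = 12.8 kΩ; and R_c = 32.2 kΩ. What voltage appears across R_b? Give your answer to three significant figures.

V ≈ 7.37 V

ΣR = 18.4 + 12.8 + 32.2 = 63.40 kΩ.
By the voltage-divider rule, V = 36.5 × 12.80/63.40 = 7.369 V.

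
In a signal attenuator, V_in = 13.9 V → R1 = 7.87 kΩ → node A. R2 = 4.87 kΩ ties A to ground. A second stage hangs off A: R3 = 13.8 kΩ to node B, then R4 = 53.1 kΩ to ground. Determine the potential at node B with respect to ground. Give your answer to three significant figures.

Looking into the second stage from A: R3 + R4 = 66.90 kΩ appears in parallel with R2.
R2 ‖ (R3+R4) = 4.540 kΩ.
V_A = 13.9 × 4.540/(7.87 + 4.540) = 5.085 V.
Then the unloaded second divider: V_B = V_A × R4/(R3+R4) = 5.085 × 0.7937 = 4.036 V.

V_B ≈ 4.04 V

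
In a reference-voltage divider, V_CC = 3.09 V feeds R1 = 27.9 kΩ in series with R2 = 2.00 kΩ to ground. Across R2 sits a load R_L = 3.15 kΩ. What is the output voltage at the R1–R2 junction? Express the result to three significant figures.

V_out ≈ 0.130 V

First combine the lower leg with the load: R2 ‖ R_L = 1.223 kΩ.
Now apply the divider: V_out = 3.09 × 0.04200 = 0.1298 V.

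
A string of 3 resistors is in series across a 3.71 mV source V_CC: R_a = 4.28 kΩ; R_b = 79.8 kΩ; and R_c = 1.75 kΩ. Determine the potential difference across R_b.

Total series resistance ΣR = 4.28 + 79.8 + 1.75 = 85.83 kΩ.
V = V_CC · R/ΣR = 3.71 × 0.9297 = 3.449 mV.

V ≈ 3.45 mV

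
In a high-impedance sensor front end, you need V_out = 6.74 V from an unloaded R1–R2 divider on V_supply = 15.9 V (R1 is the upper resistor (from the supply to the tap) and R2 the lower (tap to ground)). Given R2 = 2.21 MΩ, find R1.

V_out/V_supply = R2/(R1+R2) = 0.4239.
R1 = R2·(1/k − 1) = 2.21 × 1.359 = 3.004 MΩ.

R1 ≈ 3.00 MΩ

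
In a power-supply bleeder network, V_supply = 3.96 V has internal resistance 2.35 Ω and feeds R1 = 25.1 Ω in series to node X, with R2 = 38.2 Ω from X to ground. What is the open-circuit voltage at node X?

V_th ≈ 2.30 V

R1' = 2.35 + 25.1 = 27.45 Ω (source resistance + R1).
Open-circuit (no load on X): V_th = V_supply · R2/(R1' + R2) = 3.96 × 38.2/(27.45 + 38.2) = 2.304 V.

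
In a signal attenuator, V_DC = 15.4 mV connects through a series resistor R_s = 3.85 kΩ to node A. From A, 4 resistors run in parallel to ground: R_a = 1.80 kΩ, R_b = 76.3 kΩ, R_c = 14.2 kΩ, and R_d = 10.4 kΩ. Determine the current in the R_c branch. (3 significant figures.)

I ≈ 0.283 µA

Combine the parallel branches: R_p = (1/1.80 + 1/76.3 + 1/14.2 + 1/10.4)⁻¹ = 1.360 kΩ.
V_A = 15.4 × 1.360/5.210 = 4.020 mV.
Branch current I = V_A/R_c = 4.020/14.2 = 0.2831 µA.
(Check via current divider: I_total = 2.956 µA; share G_k/ΣG = 0.09578 → same result.)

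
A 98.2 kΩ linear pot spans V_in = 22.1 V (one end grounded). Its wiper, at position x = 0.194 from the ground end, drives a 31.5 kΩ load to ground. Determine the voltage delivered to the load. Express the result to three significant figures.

V_out ≈ 2.88 V

Split the track: R_lower = x·R_p = 19.05 kΩ, R_upper = (1−x)·R_p = 79.15 kΩ.
R_L loads the lower segment: effective lower R = 11.87 kΩ.
Loaded-divider output: V_out = 22.1 × 0.1304 = 2.882 V.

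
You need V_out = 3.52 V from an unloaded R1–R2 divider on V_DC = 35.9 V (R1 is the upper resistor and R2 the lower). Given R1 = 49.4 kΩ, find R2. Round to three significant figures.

R2 ≈ 5.37 kΩ

Required fraction k = V_out/V_DC = 0.09805.
R2 = R1 · 0.09805/(1 − 0.09805) = 5.370 kΩ.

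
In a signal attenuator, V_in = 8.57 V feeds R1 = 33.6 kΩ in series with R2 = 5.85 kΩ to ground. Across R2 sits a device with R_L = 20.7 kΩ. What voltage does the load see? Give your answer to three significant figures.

V_out ≈ 1.02 V

The load sits in parallel with R2, giving an effective lower resistance R2' = R2·R_L/(R2+R_L) = 4.561 kΩ.
Then V_out = V_in · R2'/(R1 + R2') = 8.57 × 4.561/38.16 = 1.024 V.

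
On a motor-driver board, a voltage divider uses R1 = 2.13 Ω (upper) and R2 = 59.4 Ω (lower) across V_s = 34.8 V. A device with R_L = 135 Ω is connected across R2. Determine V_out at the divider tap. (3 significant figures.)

V_out ≈ 33.1 V

R2 ‖ R_L = (59.4 × 135)/(59.4 + 135) = 41.25 Ω.
Voltage divider with the loaded lower leg: V_out = 34.8 × 41.25/(2.13 + 41.25) = 34.8 × 0.9509 = 33.09 V.
(Unloaded it would be 33.6 V; the load pulls it down.)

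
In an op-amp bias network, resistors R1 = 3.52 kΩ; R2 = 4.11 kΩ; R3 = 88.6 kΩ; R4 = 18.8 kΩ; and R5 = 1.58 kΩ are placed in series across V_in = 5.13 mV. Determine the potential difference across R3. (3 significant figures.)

Series total: ΣR = 3.52 + 4.11 + 88.6 + 18.8 + 1.58 = 116.6 kΩ.
By the voltage-divider rule, V = 5.13 × 88.60/116.6 = 3.898 mV.

V ≈ 3.90 mV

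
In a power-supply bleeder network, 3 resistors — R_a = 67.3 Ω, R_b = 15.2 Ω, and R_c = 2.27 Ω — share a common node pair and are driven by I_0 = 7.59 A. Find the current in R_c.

I ≈ 6.42 A

Conductances: ΣG = 1/67.3 + 1/15.2 + 1/2.27 = 0.5212 (1/Ω).
By the current-divider rule, I = I_0 · G_k/ΣG = 7.59 × 0.8453 = 6.416 A.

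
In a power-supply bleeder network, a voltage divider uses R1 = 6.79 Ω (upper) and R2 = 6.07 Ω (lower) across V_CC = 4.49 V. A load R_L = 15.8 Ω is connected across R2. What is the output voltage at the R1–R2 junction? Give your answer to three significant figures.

The load sits in parallel with R2, giving an effective lower resistance R2' = R2·R_L/(R2+R_L) = 4.385 Ω.
Now apply the divider: V_out = 4.49 × 0.3924 = 1.762 V.

V_out ≈ 1.76 V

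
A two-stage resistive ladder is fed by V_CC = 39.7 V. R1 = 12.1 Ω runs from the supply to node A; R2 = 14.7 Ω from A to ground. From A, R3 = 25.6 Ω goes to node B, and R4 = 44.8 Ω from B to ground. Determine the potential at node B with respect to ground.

V_B ≈ 12.7 V

Looking into the second stage from A: R3 + R4 = 70.40 Ω appears in parallel with R2.
Effective lower resistance at A: R2 ‖ 70.40 = 12.16 Ω.
V_A = 39.7 × 12.16/(12.1 + 12.16) = 19.90 V.
Stage 2 is unloaded, so V_B = V_A · R4/(R3+R4) = 19.90 × 44.8/70.40 = 12.66 V.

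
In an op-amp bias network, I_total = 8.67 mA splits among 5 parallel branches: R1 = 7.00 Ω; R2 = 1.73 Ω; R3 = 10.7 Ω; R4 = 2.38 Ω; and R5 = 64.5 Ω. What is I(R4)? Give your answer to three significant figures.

I ≈ 2.91 mA

ΣG = 1/7.00 + 1/1.73 + 1/10.7 + 1/2.38 + 1/64.5 = 1.250.
R4 takes the fraction G_k/ΣG = 0.4202/1.250 = 0.3361, so I = 8.67 × 0.3361 = 2.914 mA.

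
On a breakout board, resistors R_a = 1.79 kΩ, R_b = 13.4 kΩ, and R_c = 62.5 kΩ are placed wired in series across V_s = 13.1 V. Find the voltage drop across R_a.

ΣR = 1.79 + 13.4 + 62.5 = 77.69 kΩ.
V = V_s · R/ΣR = 13.1 × 0.02304 = 0.3018 V.

V ≈ 0.302 V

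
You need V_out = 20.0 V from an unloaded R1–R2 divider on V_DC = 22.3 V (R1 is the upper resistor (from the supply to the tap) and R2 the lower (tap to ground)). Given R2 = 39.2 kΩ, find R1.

R1 ≈ 4.51 kΩ

Required fraction k = V_out/V_DC = 0.8969.
R1 = R2·(1/k − 1) = 39.2 × 0.1150 = 4.508 kΩ.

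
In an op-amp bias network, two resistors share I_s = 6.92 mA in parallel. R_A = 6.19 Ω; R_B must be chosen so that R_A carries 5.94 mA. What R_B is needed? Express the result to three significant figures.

Two-branch current divider: I_A = I_s · R_B/(R_A + R_B).
5.94/6.92 = R_B/(R_A + R_B) → R_B = R_A · (0.8584)/(1 − 0.8584) = 6.19 × 6.061 = 37.52 Ω.

R_B ≈ 37.5 Ω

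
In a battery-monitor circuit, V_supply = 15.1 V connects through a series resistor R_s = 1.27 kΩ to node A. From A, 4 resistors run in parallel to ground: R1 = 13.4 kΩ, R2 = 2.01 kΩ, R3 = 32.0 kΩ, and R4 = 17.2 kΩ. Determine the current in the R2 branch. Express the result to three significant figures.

Combine the parallel branches: R_p = (1/13.4 + 1/2.01 + 1/32.0 + 1/17.2)⁻¹ = 1.512 kΩ.
V_A by voltage divider: V_A = 15.1 × 1.512/(1.27 + 1.512) = 8.206 V.
I(R2) = V_A / R2 = 8.206/2.01 = 4.083 mA.

I ≈ 4.08 mA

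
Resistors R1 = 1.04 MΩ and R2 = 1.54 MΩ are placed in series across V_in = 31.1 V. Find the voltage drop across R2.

V ≈ 18.6 V

Series total: ΣR = 1.04 + 1.54 = 2.580 MΩ.
V = V_in · R/ΣR = 31.1 × 0.5969 = 18.56 V.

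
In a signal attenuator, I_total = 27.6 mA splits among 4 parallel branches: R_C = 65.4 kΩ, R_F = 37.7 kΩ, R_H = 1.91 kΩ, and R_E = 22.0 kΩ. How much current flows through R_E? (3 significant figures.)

Total conductance ΣG = 1/65.4 + 1/37.7 + 1/1.91 + 1/22.0 = 0.6108 (units of 1/kΩ).
Current divider: I(R_E) = I_total · G_k/ΣG = 27.6 × (0.04545/0.6108) = 27.6 × 0.07441 = 2.054 mA.

I ≈ 2.05 mA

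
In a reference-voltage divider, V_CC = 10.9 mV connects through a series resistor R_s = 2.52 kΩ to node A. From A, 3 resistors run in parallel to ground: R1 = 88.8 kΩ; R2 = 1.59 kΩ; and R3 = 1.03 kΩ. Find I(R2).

Combine the parallel branches: R_p = (1/88.8 + 1/1.59 + 1/1.03)⁻¹ = 0.6207 kΩ.
V_A = 10.9 × 0.6207/3.141 = 2.154 mV.
I(R2) = V_A / R2 = 2.154/1.59 = 1.355 µA.
(Equivalently: I_total = 3.471 µA, then current-divider fraction G_k/ΣG = 0.3904.)

I ≈ 1.35 µA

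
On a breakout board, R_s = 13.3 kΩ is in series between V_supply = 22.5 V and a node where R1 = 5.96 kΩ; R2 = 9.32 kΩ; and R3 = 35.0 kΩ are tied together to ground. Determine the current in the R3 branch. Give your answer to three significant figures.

Equivalent of the parallel group: R_p = 3.293 kΩ.
V_A by voltage divider: V_A = 22.5 × 3.293/(13.3 + 3.293) = 4.466 V.
Branch current I = V_A/R3 = 4.466/35.0 = 0.1276 mA.

I ≈ 0.128 mA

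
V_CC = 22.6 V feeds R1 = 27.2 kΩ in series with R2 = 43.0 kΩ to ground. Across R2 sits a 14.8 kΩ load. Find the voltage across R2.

R2 ‖ R_L = (43.0 × 14.8)/(43.0 + 14.8) = 11.01 kΩ.
Now apply the divider: V_out = 22.6 × 0.2882 = 6.512 V.
(Unloaded it would be 13.8 V; the load pulls it down.)

V_out ≈ 6.51 V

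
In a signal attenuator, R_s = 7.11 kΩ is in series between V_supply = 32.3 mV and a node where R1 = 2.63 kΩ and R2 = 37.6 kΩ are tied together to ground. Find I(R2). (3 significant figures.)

I ≈ 0.221 µA

Equivalent of the parallel group: R_p = 2.458 kΩ.
Node voltage V_A = V_supply · R_p/(R_s + R_p) = 32.3 × 0.2569 = 8.298 mV.
I(R2) = V_A / R2 = 8.298/37.6 = 0.2207 µA.
(Equivalently: I_total = 3.376 µA, then current-divider fraction G_k/ΣG = 0.06537.)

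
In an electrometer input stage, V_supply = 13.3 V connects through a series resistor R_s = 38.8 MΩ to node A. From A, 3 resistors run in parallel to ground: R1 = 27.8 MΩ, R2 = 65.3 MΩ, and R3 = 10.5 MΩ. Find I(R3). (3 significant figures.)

Equivalent of the parallel group: R_p = 6.825 MΩ.
Node voltage V_A = V_supply · R_p/(R_s + R_p) = 13.3 × 0.1496 = 1.989 V.
I(R3) = V_A / R3 = 1.989/10.5 = 0.1895 µA.
(Equivalently: I_total = 0.2915 µA, then current-divider fraction G_k/ΣG = 0.6500.)

I ≈ 0.189 µA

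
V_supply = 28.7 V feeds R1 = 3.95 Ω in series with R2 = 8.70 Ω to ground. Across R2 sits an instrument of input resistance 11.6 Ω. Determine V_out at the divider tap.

The load sits in parallel with R2, giving an effective lower resistance R2' = R2·R_L/(R2+R_L) = 4.971 Ω.
Then V_out = V_supply · R2'/(R1 + R2') = 28.7 × 4.971/8.921 = 15.99 V.

V_out ≈ 16.0 V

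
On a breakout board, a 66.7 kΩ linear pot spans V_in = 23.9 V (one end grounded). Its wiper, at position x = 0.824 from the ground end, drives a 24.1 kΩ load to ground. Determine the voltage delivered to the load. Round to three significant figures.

Split the track: R_lower = x·R_p = 54.96 kΩ, R_upper = (1−x)·R_p = 11.74 kΩ.
R_L loads the lower segment: effective lower R = 16.75 kΩ.
Loaded-divider output: V_out = 23.9 × 0.5880 = 14.05 V.

V_out ≈ 14.1 V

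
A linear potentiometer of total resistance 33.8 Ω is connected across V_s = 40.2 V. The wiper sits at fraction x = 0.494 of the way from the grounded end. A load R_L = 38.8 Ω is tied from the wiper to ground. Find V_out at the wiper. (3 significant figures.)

The pot divides into 17.10 Ω above the wiper and 16.70 Ω below.
(x·R_p) ‖ R_L = 11.67 Ω.
V_out = 40.2 × 11.67/(17.10 + 11.67) = 16.31 V.

V_out ≈ 16.3 V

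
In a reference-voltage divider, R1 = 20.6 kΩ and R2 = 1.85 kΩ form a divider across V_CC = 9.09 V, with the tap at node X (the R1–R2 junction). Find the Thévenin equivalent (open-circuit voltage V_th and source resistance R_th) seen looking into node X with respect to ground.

V_th ≈ 0.749 V, R_th ≈ 1.70 kΩ

V_th is the unloaded tap voltage: V_CC · R2/(R1+R2) = 9.09 × 0.08241 = 0.7491 V.
With V_CC suppressed (replaced by a short), R_th = R1 ‖ R2 = (20.60 × 1.85)/(20.60 + 1.85) = 1.698 kΩ.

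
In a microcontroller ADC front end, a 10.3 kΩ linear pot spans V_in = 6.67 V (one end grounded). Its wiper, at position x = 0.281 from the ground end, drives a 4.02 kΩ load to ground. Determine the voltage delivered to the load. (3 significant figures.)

Lower segment x·R_p = 2.894 kΩ; upper segment (1−x)·R_p = 7.406 kΩ.
R_L loads the lower segment: effective lower R = 1.683 kΩ.
V_out = 6.67 × 1.683/(7.406 + 1.683) = 1.235 V.

V_out ≈ 1.23 V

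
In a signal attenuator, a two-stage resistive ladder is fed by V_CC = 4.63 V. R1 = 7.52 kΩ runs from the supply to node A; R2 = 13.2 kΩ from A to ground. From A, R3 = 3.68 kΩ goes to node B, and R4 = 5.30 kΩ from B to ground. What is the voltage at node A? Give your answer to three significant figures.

Looking into the second stage from A: R3 + R4 = 8.980 kΩ appears in parallel with R2.
Effective lower resistance at A: R2 ‖ 8.980 = 5.344 kΩ.
V_A = 4.63 × 5.344/(7.52 + 5.344) = 1.923 V.

V_A ≈ 1.92 V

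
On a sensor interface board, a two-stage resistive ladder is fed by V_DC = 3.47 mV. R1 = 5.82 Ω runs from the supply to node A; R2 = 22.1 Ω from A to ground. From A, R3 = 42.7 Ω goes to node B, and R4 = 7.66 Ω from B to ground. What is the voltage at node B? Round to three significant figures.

Looking into the second stage from A: R3 + R4 = 50.36 Ω appears in parallel with R2.
Effective lower resistance at A: R2 ‖ 50.36 = 15.36 Ω.
So V_A = 3.47 × 0.7252 = 2.516 mV.
Stage 2 is unloaded, so V_B = V_A · R4/(R3+R4) = 2.516 × 7.66/50.36 = 0.3828 mV.

V_B ≈ 0.383 mV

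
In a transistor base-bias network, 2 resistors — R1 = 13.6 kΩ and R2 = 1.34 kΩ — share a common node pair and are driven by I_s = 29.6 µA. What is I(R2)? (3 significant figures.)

I ≈ 26.9 µA

Two-branch current divider: I_k = I_s · R_other/(R_1 + R_2).
I(R2) = 29.6 × 13.6/(13.6 + 1.34) = 29.6 × 0.9103 = 26.95 µA.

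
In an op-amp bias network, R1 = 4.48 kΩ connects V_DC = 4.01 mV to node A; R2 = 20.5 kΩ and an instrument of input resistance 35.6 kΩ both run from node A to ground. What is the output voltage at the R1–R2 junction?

The load sits in parallel with R2, giving an effective lower resistance R2' = R2·R_L/(R2+R_L) = 13.01 kΩ.
Then V_out = V_DC · R2'/(R1 + R2') = 4.01 × 13.01/17.49 = 2.983 mV.

V_out ≈ 2.98 mV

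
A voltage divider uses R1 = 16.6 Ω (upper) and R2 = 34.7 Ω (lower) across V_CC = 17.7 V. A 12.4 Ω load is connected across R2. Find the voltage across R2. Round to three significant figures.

V_out ≈ 6.28 V

First combine the lower leg with the load: R2 ‖ R_L = 9.135 Ω.
Now apply the divider: V_out = 17.7 × 0.3550 = 6.283 V.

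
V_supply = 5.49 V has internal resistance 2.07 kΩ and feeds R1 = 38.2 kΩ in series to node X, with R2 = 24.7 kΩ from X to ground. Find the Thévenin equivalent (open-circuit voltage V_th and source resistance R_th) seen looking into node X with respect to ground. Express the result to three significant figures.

V_th ≈ 2.09 V, R_th ≈ 15.3 kΩ

R1' = 2.07 + 38.2 = 40.27 kΩ (source resistance + R1).
With X open, the divider is unloaded: V_th = 5.49 × 24.7/64.97 = 2.087 V.
Looking into X with the source shorted: R_th = R1'·R2/(R1'+R2) = 40.27 × 24.7/64.97 = 15.31 kΩ.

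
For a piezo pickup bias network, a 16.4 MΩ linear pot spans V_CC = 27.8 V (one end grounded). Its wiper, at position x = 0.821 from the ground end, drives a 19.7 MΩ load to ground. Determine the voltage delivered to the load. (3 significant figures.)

The pot divides into 2.936 MΩ above the wiper and 13.46 MΩ below.
(x·R_p) ‖ R_L = 7.998 MΩ.
Then V_out = V_CC · 7.998/(2.936 + 7.998) = 20.34 V.
(Unloaded: V_out = x·V_CC = 22.8 V.)

V_out ≈ 20.3 V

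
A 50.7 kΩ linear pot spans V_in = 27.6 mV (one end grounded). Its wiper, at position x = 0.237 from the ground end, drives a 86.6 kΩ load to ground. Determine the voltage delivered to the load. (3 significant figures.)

Split the track: R_lower = x·R_p = 12.02 kΩ, R_upper = (1−x)·R_p = 38.68 kΩ.
R_L loads the lower segment: effective lower R = 10.55 kΩ.
Loaded-divider output: V_out = 27.6 × 0.2143 = 5.915 mV.
(Unloaded: V_out = x·V_in = 6.54 mV.)

V_out ≈ 5.91 mV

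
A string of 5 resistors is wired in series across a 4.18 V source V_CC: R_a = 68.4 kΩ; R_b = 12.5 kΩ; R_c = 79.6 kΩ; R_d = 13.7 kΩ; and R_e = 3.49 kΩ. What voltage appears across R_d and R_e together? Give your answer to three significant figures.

ΣR = 68.4 + 12.5 + 79.6 + 13.7 + 3.49 = 177.7 kΩ.
R_{R_d..R_e} = 13.7 + 3.49 = 17.19 kΩ.
By the voltage-divider rule, V = 4.18 × 17.19/177.7 = 0.4044 V.

V ≈ 0.404 V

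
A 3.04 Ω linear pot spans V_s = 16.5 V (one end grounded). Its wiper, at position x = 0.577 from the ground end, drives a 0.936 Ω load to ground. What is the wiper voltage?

V_out ≈ 5.31 V

The pot divides into 1.286 Ω above the wiper and 1.754 Ω below.
(x·R_p) ‖ R_L = 0.6103 Ω.
Then V_out = V_s · 0.6103/(1.286 + 0.6103) = 5.311 V.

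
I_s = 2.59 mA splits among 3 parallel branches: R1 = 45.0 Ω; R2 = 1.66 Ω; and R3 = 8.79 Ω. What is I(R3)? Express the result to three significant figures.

I ≈ 0.399 mA

Conductances: ΣG = 1/45.0 + 1/1.66 + 1/8.79 = 0.7384 (1/Ω).
Current divider: I(R3) = I_s · G_k/ΣG = 2.59 × (0.1138/0.7384) = 2.59 × 0.1541 = 0.3990 mA.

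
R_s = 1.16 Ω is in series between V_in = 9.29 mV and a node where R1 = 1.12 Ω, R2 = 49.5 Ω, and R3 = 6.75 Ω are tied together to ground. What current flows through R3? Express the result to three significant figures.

Parallel bank: R_p = 1/(1/1.12 + 1/49.5 + 1/6.75) = 0.9423 Ω.
V_A = 9.29 × 0.9423/2.102 = 4.164 mV.
I(R3) = V_A / R3 = 4.164/6.75 = 0.6169 mA.
(Equivalently: I_total = 4.419 mA, then current-divider fraction G_k/ΣG = 0.1396.)

I ≈ 0.617 mA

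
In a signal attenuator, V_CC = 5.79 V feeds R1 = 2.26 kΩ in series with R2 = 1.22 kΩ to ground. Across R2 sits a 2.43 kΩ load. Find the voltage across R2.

First combine the lower leg with the load: R2 ‖ R_L = 0.8122 kΩ.
Now apply the divider: V_out = 5.79 × 0.2644 = 1.531 V.

V_out ≈ 1.53 V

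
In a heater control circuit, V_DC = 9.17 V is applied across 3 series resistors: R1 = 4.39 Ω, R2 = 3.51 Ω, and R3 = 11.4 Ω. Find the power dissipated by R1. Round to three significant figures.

Series current I = V_DC/ΣR = 9.17/19.30 = 0.4751 A.
P = I²R = 0.2257 × 4.39 = 0.9910 W.

P ≈ 0.991 W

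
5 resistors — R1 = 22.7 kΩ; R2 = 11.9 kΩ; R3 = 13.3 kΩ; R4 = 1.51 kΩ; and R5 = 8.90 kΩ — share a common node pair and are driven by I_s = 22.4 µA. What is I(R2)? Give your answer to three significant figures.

I ≈ 1.92 µA

Conductances: ΣG = 1/22.7 + 1/11.9 + 1/13.3 + 1/1.51 + 1/8.90 = 0.9779 (1/kΩ).
R2 takes the fraction G_k/ΣG = 0.08403/0.9779 = 0.08593, so I = 22.4 × 0.08593 = 1.925 µA.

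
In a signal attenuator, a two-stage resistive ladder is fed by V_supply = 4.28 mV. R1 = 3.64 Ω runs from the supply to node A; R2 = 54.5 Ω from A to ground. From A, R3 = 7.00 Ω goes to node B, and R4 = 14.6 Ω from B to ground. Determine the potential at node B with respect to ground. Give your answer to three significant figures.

The second stage (R3 + R4 = 21.60 Ω) loads node A in parallel with R2.
Effective lower resistance at A: R2 ‖ 21.60 = 15.47 Ω.
First divider: V_A = V_supply · 15.47/(3.64 + 15.47) = 3.465 mV.
V_B = V_A × 0.6759 = 2.342 mV.

V_B ≈ 2.34 mV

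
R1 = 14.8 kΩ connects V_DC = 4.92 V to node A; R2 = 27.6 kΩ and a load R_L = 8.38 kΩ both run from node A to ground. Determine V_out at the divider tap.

V_out ≈ 1.49 V

First combine the lower leg with the load: R2 ‖ R_L = 6.428 kΩ.
Voltage divider with the loaded lower leg: V_out = 4.92 × 6.428/(14.8 + 6.428) = 4.92 × 0.3028 = 1.490 V.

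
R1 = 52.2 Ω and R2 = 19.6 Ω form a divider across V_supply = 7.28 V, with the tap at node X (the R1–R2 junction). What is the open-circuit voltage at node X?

V_th ≈ 1.99 V

V_th is the unloaded tap voltage: V_supply · R2/(R1+R2) = 7.28 × 0.2730 = 1.987 V.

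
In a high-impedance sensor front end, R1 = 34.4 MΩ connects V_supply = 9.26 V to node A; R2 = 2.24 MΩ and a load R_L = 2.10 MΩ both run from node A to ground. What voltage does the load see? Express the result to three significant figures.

V_out ≈ 0.283 V

The load sits in parallel with R2, giving an effective lower resistance R2' = R2·R_L/(R2+R_L) = 1.084 MΩ.
Now apply the divider: V_out = 9.26 × 0.03055 = 0.2829 V.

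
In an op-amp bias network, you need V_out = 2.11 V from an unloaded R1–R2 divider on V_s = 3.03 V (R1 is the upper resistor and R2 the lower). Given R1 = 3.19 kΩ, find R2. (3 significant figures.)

The divider ratio is R2/(R1+R2) = 2.11/3.03 = 0.6964.
R2 = R1 · 0.6964/(1 − 0.6964) = 7.316 kΩ.

R2 ≈ 7.32 kΩ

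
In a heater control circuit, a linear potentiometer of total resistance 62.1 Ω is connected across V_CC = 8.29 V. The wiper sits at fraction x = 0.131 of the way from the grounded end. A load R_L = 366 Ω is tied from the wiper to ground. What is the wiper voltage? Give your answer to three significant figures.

V_out ≈ 1.07 V

Split the track: R_lower = x·R_p = 8.135 Ω, R_upper = (1−x)·R_p = 53.96 Ω.
(x·R_p) ‖ R_L = 7.958 Ω.
Loaded-divider output: V_out = 8.29 × 0.1285 = 1.065 V.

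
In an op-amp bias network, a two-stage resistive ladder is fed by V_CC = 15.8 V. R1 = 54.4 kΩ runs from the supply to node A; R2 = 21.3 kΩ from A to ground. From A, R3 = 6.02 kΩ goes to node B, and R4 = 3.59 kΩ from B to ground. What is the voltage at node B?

The second stage (R3 + R4 = 9.610 kΩ) loads node A in parallel with R2.
R2 ‖ (R3+R4) = 6.622 kΩ.
First divider: V_A = V_CC · 6.622/(54.4 + 6.622) = 1.715 V.
Stage 2 is unloaded, so V_B = V_A · R4/(R3+R4) = 1.715 × 3.59/9.610 = 0.6405 V.

V_B ≈ 0.641 V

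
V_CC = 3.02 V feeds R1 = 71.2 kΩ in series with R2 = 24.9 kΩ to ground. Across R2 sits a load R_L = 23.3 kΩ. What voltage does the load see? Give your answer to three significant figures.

V_out ≈ 0.437 V

R2 ‖ R_L = (24.9 × 23.3)/(24.9 + 23.3) = 12.04 kΩ.
Now apply the divider: V_out = 3.02 × 0.1446 = 0.4367 V.
(Unloaded it would be 0.782 V; the load pulls it down.)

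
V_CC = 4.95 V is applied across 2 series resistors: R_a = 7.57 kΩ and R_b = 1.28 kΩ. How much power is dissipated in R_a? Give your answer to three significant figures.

P ≈ 2.37 mW

Series current I = V_CC/ΣR = 4.95/8.850 = 0.5593 mA.
P = I²R = 0.3128 × 7.57 = 2.368 mW.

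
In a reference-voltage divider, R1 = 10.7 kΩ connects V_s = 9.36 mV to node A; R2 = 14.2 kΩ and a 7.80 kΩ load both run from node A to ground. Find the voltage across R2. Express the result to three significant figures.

V_out ≈ 2.99 mV

R2 ‖ R_L = (14.2 × 7.80)/(14.2 + 7.80) = 5.035 kΩ.
Then V_out = V_s · R2'/(R1 + R2') = 9.36 × 5.035/15.73 = 2.995 mV.
(Unloaded it would be 5.34 mV; the load pulls it down.)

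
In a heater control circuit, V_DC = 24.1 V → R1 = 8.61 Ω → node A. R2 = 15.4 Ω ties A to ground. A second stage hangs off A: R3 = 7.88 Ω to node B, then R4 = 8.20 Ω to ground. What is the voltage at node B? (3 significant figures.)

V_B ≈ 5.87 V

The second stage (R3 + R4 = 16.08 Ω) loads node A in parallel with R2.
R2 ‖ (R3+R4) = 7.866 Ω.
First divider: V_A = V_DC · 7.866/(8.61 + 7.866) = 11.51 V.
V_B = V_A × 0.5100 = 5.868 V.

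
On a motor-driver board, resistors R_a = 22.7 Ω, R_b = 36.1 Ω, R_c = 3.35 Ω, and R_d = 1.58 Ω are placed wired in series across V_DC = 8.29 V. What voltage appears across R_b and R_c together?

V ≈ 5.13 V

Series total: ΣR = 22.7 + 36.1 + 3.35 + 1.58 = 63.73 Ω.
R_{R_b..R_c} = 36.1 + 3.35 = 39.45 Ω.
V = V_DC · R/ΣR = 8.29 × 0.6190 = 5.132 V.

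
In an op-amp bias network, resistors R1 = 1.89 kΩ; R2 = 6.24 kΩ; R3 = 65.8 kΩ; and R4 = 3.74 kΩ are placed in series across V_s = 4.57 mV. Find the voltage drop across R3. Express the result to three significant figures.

V ≈ 3.87 mV

Series total: ΣR = 1.89 + 6.24 + 65.8 + 3.74 = 77.67 kΩ.
By the voltage-divider rule, V = 4.57 × 65.80/77.67 = 3.872 mV.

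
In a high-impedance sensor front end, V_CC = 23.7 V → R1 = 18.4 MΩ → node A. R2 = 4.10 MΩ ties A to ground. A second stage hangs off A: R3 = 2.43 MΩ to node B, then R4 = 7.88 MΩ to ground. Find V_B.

V_B ≈ 2.49 V

Looking into the second stage from A: R3 + R4 = 10.31 MΩ appears in parallel with R2.
R2 ‖ (R3+R4) = 2.933 MΩ.
V_A = 23.7 × 2.933/(18.4 + 2.933) = 3.259 V.
Then the unloaded second divider: V_B = V_A × R4/(R3+R4) = 3.259 × 0.7643 = 2.491 V.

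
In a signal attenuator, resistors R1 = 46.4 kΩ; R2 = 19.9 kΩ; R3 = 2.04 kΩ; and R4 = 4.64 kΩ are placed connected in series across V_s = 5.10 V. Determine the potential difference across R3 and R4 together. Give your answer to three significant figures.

V ≈ 0.467 V

Total series resistance ΣR = 46.4 + 19.9 + 2.04 + 4.64 = 72.98 kΩ.
R_{R3..R4} = 2.04 + 4.64 = 6.680 kΩ.
Voltage divider: V = V_s · (6.680 / 72.98) = 5.10 × 0.09153 = 0.4668 V.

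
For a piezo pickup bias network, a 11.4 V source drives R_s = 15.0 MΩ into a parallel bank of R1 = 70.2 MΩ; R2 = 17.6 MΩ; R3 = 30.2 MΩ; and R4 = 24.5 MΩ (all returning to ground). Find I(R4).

Combine the parallel branches: R_p = (1/70.2 + 1/17.6 + 1/30.2 + 1/24.5)⁻¹ = 6.897 MΩ.
Node voltage V_A = V_in · R_p/(R_s + R_p) = 11.4 × 0.3150 = 3.591 V.
Branch current I = V_A/R4 = 3.591/24.5 = 0.1466 µA.

I ≈ 0.147 µA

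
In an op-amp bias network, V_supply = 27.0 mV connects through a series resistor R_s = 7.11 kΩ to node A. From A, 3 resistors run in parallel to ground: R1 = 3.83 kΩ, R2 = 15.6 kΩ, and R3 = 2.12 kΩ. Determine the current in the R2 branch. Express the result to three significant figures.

I ≈ 0.260 µA

Equivalent of the parallel group: R_p = 1.255 kΩ.
V_A by voltage divider: V_A = 27.0 × 1.255/(7.11 + 1.255) = 4.050 mV.
I(R2) = V_A / R2 = 4.050/15.6 = 0.2596 µA.
(Equivalently: I_total = 3.228 µA, then current-divider fraction G_k/ΣG = 0.08044.)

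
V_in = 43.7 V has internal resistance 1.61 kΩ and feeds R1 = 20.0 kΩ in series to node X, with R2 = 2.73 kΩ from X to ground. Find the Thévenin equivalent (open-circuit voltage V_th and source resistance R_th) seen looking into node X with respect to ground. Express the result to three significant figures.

R1' = 1.61 + 20.0 = 21.61 kΩ (source resistance + R1).
V_th is the unloaded tap voltage: V_in · R2/(R1'+R2) = 43.7 × 0.1122 = 4.901 V.
Zeroing V_in shorts the top of R1' to ground, so R_th = R1' ‖ R2 = 2.424 kΩ.

V_th ≈ 4.90 V, R_th ≈ 2.42 kΩ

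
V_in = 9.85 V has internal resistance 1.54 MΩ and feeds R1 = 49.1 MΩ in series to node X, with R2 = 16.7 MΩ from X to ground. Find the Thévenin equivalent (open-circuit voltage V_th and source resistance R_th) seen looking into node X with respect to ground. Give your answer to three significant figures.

V_th ≈ 2.44 V, R_th ≈ 12.6 MΩ

R1' = 1.54 + 49.1 = 50.64 MΩ (source resistance + R1).
V_th is the unloaded tap voltage: V_in · R2/(R1'+R2) = 9.85 × 0.2480 = 2.443 V.
Zeroing V_in shorts the top of R1' to ground, so R_th = R1' ‖ R2 = 12.56 MΩ.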